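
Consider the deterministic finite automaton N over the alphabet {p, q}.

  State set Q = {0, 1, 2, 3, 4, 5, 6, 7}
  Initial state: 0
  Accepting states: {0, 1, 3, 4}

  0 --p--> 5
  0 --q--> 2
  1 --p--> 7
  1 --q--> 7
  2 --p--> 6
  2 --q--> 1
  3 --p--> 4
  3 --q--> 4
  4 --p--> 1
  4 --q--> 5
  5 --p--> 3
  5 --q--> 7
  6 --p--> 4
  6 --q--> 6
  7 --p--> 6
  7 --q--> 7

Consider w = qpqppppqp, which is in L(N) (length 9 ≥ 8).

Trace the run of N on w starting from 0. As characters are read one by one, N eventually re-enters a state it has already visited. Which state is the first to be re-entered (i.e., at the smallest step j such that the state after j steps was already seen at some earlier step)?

6

Run of N on w = q p q p p p p q p:
  step 0: 0  (start)
  step 1: 2  (read q: 0→2)
  step 2: 6  (read p: 2→6)
  step 3: 6  (read q: 6→6)   ← first repeat (6 seen earlier)
  step 4: 4  (read p: 6→4)
  step 5: 1  (read p: 4→1)
  step 6: 7  (read p: 1→7)
  step 7: 6  (read p: 7→6)
  step 8: 6  (read q: 6→6)
  step 9: 4  (read p: 6→4)

The earliest repeat is at step j = 3: N is in 6, which it already visited at step i = 2.
Since N has 8 states, any run of length ≥ 8 visits 8+1 states, so by pigeonhole some state repeats within the first 8 steps — that repeat gives the pumpable loop.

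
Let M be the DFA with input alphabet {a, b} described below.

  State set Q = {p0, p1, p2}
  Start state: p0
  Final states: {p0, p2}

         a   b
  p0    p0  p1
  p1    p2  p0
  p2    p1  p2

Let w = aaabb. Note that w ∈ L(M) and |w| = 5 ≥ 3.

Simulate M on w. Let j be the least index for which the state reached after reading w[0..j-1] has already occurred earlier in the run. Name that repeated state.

State sequence: p0 -a-> p0 -a-> p0 -a-> p0 -b-> p1 -b-> p0
First repeat at step 1: p0 was already visited.

The earliest repeat is at step j = 1: M is in p0, which it already visited at step i = 0.
With |Q| = 3, pigeonhole forces a state repeat no later than step 3; the substring read between the first and second visits to that state can be pumped.

p0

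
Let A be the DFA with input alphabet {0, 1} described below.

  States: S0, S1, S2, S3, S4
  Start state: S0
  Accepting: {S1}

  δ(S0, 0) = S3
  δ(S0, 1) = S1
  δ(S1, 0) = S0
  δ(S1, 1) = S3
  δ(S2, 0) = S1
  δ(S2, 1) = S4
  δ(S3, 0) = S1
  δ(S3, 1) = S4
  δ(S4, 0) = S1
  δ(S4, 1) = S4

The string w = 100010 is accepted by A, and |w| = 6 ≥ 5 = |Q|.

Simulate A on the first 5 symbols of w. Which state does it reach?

Run of A on the first 5 characters of w = 1 0 0 0 1:
  step 0: S0  (start)
  step 1: S1  (read 1: S0→S1)
  step 2: S0  (read 0: S1→S0)
  step 3: S3  (read 0: S0→S3)
  step 4: S1  (read 0: S3→S1)
  step 5: S3  (read 1: S1→S3)

After reading 5 characters, A is in state S3.
(This kind of state-tracing is the core of the pumping-lemma construction: with 5 states, pigeonhole forces a repeat within the first 5 steps.)

S3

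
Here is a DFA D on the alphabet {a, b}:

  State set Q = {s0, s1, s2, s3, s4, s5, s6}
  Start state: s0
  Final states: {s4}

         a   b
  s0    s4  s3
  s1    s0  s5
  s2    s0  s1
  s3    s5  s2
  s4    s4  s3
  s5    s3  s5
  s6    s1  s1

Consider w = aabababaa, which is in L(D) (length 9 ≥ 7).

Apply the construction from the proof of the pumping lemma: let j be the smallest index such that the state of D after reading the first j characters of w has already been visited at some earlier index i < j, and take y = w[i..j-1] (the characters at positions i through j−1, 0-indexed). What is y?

a

State sequence: s0 -a-> s4 -a-> s4 -b-> s3 -a-> s5 -b-> s5 -a-> s3 -b-> s2 -a-> s0 -a-> s4
First repeat at step 2: s4 was already visited.

So i = 1, j = 2, giving x = w[0:1] = a, y = w[1:2] = a, z = w[2:9] = bababaa.
Check: |xy| = 2 ≤ 7 and |y| = 1 ≥ 1. Reading y takes D from s4 back to s4, so every xyⁱz is accepted.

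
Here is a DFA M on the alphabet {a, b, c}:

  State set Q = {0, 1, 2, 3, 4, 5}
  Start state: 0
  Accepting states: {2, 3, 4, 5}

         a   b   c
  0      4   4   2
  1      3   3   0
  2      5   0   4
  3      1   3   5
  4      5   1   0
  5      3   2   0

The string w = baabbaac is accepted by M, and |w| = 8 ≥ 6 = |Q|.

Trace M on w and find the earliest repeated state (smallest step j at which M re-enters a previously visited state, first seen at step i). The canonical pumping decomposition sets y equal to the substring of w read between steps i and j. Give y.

b

Run of M on w = b a a b b a a c:
  step 0: 0  (start)
  step 1: 4  (read b: 0→4)
  step 2: 5  (read a: 4→5)
  step 3: 3  (read a: 5→3)
  step 4: 3  (read b: 3→3)   ← first repeat (3 seen earlier)
  step 5: 3  (read b: 3→3)
  step 6: 1  (read a: 3→1)
  step 7: 3  (read a: 1→3)
  step 8: 5  (read c: 3→5)

So i = 3, j = 4, giving x = w[0:3] = baa, y = w[3:4] = b, z = w[4:8] = baac.
Check: |xy| = 4 ≤ 6 and |y| = 1 ≥ 1. Reading y takes M from 3 back to 3, so every xyⁱz is accepted.
The DFA has 6 states, so the proof of the pumping lemma guarantees a repeated state among the first 6+1 visited; the segment between the two visits is the pumpable y.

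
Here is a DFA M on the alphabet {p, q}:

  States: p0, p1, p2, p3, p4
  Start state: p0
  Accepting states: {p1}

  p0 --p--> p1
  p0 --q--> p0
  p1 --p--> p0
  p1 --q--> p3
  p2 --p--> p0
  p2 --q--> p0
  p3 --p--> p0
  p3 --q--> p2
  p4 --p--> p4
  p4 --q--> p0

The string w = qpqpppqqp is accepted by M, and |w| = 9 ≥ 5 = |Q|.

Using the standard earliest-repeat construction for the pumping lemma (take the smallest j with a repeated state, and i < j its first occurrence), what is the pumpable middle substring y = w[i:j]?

q

Run of M on w = q p q p p p q q p:
  step 0: p0  (start)
  step 1: p0  (read q: p0→p0)   ← first repeat (p0 seen earlier)
  step 2: p1  (read p: p0→p1)
  step 3: p3  (read q: p1→p3)
  step 4: p0  (read p: p3→p0)
  step 5: p1  (read p: p0→p1)
  step 6: p0  (read p: p1→p0)
  step 7: p0  (read q: p0→p0)
  step 8: p0  (read q: p0→p0)
  step 9: p1  (read p: p0→p1)

So i = 0, j = 1, giving x = w[0:0] = ε, y = w[0:1] = q, z = w[1:9] = pqpppqqp.
Check: |xy| = 1 ≤ 5 and |y| = 1 ≥ 1. Reading y takes M from p0 back to p0, so every xyⁱz is accepted.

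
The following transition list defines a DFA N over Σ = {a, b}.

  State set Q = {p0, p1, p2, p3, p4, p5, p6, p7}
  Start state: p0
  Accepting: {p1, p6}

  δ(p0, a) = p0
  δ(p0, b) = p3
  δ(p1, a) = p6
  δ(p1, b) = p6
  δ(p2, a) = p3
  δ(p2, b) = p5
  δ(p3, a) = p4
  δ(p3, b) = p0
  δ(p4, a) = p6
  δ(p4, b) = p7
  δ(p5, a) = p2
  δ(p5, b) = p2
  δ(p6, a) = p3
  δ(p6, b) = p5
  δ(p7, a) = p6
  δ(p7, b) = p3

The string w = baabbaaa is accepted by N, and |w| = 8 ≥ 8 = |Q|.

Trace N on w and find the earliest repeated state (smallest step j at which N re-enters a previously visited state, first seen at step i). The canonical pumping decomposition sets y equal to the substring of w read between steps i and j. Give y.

Run of N on w = b a a b b a a a:
  step 0: p0  (start)
  step 1: p3  (read b: p0→p3)
  step 2: p4  (read a: p3→p4)
  step 3: p6  (read a: p4→p6)
  step 4: p5  (read b: p6→p5)
  step 5: p2  (read b: p5→p2)
  step 6: p3  (read a: p2→p3)   ← first repeat (p3 seen earlier)
  step 7: p4  (read a: p3→p4)
  step 8: p6  (read a: p4→p6)

So i = 1, j = 6, giving x = w[0:1] = b, y = w[1:6] = aabba, z = w[6:8] = aa.
Check: |xy| = 6 ≤ 8 and |y| = 5 ≥ 1. Reading y takes N from p3 back to p3, so every xyⁱz is accepted.

aabba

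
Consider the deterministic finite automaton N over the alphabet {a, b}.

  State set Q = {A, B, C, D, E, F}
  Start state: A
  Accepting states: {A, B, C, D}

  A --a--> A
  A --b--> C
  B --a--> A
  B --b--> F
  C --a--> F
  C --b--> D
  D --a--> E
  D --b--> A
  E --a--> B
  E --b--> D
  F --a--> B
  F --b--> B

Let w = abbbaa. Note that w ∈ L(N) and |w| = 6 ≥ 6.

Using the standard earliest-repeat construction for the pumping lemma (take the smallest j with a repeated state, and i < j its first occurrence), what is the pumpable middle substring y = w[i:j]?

a

State sequence: A -a-> A -b-> C -b-> D -b-> A -a-> A -a-> A
First repeat at step 1: A was already visited.

So i = 0, j = 1, giving x = w[0:0] = ε, y = w[0:1] = a, z = w[1:6] = bbbaa.
Check: |xy| = 1 ≤ 6 and |y| = 1 ≥ 1. Reading y takes N from A back to A, so every xyⁱz is accepted.
The DFA has 6 states, so the proof of the pumping lemma guarantees a repeated state among the first 6+1 visited; the segment between the two visits is the pumpable y.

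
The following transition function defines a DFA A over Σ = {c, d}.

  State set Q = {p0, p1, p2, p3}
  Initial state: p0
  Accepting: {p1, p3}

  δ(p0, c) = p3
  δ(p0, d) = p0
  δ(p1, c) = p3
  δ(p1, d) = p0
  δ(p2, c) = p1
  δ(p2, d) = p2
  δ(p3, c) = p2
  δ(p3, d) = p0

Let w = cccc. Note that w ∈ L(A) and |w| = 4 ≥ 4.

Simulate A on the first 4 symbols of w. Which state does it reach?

p3

State sequence: p0 -c-> p3 -c-> p2 -c-> p1 -c-> p3

After reading 4 characters, A is in state p3.
(This kind of state-tracing is the core of the pumping-lemma construction: with 4 states, pigeonhole forces a repeat within the first 4 steps.)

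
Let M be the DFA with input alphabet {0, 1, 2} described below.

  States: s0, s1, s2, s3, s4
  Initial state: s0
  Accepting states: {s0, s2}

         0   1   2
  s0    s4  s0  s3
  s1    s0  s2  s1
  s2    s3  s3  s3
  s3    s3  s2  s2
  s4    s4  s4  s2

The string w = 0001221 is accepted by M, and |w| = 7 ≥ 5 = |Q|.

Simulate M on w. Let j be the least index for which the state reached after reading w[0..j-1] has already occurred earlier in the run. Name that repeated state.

Run of M on w = 0 0 0 1 2 2 1:
  step 0: s0  (start)
  step 1: s4  (read 0: s0→s4)
  step 2: s4  (read 0: s4→s4)   ← first repeat (s4 seen earlier)
  step 3: s4  (read 0: s4→s4)
  step 4: s4  (read 1: s4→s4)
  step 5: s2  (read 2: s4→s2)
  step 6: s3  (read 2: s2→s3)
  step 7: s2  (read 1: s3→s2)

The earliest repeat is at step j = 2: M is in s4, which it already visited at step i = 1.
Since M has 5 states, any run of length ≥ 5 visits 5+1 states, so by pigeonhole some state repeats within the first 5 steps — that repeat gives the pumpable loop.

s4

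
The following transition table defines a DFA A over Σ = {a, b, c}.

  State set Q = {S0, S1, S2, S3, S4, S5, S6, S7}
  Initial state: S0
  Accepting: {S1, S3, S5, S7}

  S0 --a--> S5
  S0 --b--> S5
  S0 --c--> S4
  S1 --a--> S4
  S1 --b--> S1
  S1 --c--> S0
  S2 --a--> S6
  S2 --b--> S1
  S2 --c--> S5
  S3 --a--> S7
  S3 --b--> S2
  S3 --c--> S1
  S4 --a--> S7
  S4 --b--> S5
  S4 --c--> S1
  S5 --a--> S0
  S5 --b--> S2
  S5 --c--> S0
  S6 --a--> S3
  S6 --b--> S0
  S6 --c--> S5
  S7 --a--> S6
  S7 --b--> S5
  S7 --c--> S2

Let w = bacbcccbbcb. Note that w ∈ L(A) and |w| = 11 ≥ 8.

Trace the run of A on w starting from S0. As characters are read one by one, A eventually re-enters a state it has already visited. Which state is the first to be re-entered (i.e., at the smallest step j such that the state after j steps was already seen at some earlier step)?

State sequence: S0 -b-> S5 -a-> S0 -c-> S4 -b-> S5 -c-> S0 -c-> S4 -c-> S1 -b-> S1 -b-> S1 -c-> S0 -b-> S5
First repeat at step 2: S0 was already visited.

The earliest repeat is at step j = 2: A is in S0, which it already visited at step i = 0.
The DFA has 8 states, so the proof of the pumping lemma guarantees a repeated state among the first 8+1 visited; the segment between the two visits is the pumpable y.

S0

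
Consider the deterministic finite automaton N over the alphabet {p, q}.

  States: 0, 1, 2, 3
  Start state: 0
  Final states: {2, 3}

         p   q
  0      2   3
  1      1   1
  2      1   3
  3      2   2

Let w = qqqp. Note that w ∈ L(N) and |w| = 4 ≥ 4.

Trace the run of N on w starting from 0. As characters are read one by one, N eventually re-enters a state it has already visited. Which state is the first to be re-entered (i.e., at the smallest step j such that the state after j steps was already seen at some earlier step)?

State sequence: 0 -q-> 3 -q-> 2 -q-> 3 -p-> 2
First repeat at step 3: 3 was already visited.

The earliest repeat is at step j = 3: N is in 3, which it already visited at step i = 1.
With |Q| = 4, pigeonhole forces a state repeat no later than step 4; the substring read between the first and second visits to that state can be pumped.

3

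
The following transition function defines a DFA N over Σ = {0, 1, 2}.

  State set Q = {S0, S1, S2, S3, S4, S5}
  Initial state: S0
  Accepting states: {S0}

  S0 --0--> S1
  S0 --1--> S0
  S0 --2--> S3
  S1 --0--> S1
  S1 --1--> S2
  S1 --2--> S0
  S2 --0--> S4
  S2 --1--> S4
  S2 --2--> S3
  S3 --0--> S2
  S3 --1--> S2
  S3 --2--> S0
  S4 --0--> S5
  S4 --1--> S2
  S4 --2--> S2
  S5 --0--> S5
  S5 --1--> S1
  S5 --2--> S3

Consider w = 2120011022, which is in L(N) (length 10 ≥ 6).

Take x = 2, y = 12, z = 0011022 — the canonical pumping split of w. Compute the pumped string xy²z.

xy^2z = 2·12·12·0011022 = 212120011022.
Reading y = 12 takes N from S3 back to S3, so after x·y·y the machine is still in S3, and z then leads to the accepting state S0. Hence 212120011022 ∈ L(N).

212120011022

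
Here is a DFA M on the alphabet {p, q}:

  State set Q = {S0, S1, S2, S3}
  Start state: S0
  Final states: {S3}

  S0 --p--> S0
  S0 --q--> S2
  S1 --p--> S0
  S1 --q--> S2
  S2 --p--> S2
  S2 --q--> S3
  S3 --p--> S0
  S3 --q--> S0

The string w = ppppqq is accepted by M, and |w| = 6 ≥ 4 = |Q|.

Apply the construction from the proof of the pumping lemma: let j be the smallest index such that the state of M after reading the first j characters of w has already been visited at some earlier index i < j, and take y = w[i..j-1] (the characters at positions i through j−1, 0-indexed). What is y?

State sequence: S0 -p-> S0 -p-> S0 -p-> S0 -p-> S0 -q-> S2 -q-> S3
First repeat at step 1: S0 was already visited.

So i = 0, j = 1, giving x = w[0:0] = ε, y = w[0:1] = p, z = w[1:6] = pppqq.
Check: |xy| = 1 ≤ 4 and |y| = 1 ≥ 1. Reading y takes M from S0 back to S0, so every xyⁱz is accepted.

p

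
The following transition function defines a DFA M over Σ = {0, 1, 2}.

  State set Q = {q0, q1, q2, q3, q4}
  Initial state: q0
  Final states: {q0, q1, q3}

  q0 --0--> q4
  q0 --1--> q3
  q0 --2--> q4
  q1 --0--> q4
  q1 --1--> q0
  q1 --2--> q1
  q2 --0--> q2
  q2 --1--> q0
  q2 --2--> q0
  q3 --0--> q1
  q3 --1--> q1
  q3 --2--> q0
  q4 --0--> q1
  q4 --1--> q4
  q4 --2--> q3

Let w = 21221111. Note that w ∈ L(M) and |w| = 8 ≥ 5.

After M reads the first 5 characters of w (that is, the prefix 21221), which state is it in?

Run of M on the first 5 characters of w = 2 1 2 2 1:
  step 0: q0  (start)
  step 1: q4  (read 2: q0→q4)
  step 2: q4  (read 1: q4→q4)
  step 3: q3  (read 2: q4→q3)
  step 4: q0  (read 2: q3→q0)
  step 5: q3  (read 1: q0→q3)

After reading 5 characters, M is in state q3.
(This kind of state-tracing is the core of the pumping-lemma construction: with 5 states, pigeonhole forces a repeat within the first 5 steps.)

q3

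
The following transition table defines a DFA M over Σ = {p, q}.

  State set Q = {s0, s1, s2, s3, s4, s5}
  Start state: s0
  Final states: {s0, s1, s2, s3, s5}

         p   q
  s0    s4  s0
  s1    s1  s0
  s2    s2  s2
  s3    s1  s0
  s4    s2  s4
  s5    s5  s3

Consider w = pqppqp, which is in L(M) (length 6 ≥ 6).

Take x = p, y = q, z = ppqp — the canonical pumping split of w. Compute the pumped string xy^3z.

xy^3z = p·q·q·q·ppqp = pqqqppqp.
Reading y = q takes M from s4 back to s4, so after x·y·y·y the machine is still in s4, and z then leads to the accepting state s2. Hence pqqqppqp ∈ L(M).

pqqqppqp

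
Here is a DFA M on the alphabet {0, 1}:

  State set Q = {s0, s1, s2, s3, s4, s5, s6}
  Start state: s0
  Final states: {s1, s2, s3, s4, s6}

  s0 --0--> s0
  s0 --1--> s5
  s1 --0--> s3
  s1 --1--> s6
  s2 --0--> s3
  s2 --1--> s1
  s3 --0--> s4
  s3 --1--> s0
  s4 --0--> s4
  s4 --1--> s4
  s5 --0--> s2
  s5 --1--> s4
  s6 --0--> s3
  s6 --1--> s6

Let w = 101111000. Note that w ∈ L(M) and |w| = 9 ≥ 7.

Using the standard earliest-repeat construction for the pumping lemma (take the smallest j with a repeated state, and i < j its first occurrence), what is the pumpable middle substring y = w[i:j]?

State sequence: s0 -1-> s5 -0-> s2 -1-> s1 -1-> s6 -1-> s6 -1-> s6 -0-> s3 -0-> s4 -0-> s4
First repeat at step 5: s6 was already visited.

So i = 4, j = 5, giving x = w[0:4] = 1011, y = w[4:5] = 1, z = w[5:9] = 1000.
Check: |xy| = 5 ≤ 7 and |y| = 1 ≥ 1. Reading y takes M from s6 back to s6, so every xyⁱz is accepted.

1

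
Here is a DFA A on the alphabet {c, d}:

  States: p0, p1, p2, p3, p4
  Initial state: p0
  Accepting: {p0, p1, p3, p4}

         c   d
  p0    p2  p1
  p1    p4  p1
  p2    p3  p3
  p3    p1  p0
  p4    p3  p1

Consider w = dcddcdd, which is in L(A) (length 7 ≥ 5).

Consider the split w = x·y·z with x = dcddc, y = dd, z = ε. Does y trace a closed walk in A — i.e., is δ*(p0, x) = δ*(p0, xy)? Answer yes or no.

Run of A on the first 7 characters of w = d c d d c d d:
  step 0: p0  (start)
  step 1: p1  (read d: p0→p1)
  step 2: p4  (read c: p1→p4)
  step 3: p1  (read d: p4→p1)
  step 4: p1  (read d: p1→p1)
  step 5: p4  (read c: p1→p4)
  step 6: p1  (read d: p4→p1)
  step 7: p1  (read d: p1→p1)

After x (step 5): p4. After xy (step 7): p1.
They differ (p4 ≠ p1), so y is not a cycle from the state after x; this split is not the one the pumping-lemma construction produces, and pumping y need not keep the string in L(A).

no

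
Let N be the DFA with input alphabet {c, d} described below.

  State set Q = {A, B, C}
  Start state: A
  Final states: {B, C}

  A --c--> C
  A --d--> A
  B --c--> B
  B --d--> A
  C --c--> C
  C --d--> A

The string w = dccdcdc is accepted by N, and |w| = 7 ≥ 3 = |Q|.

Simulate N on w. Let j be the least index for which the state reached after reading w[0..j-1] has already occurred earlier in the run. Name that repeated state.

Run of N on w = d c c d c d c:
  step 0: A  (start)
  step 1: A  (read d: A→A)   ← first repeat (A seen earlier)
  step 2: C  (read c: A→C)
  step 3: C  (read c: C→C)
  step 4: A  (read d: C→A)
  step 5: C  (read c: A→C)
  step 6: A  (read d: C→A)
  step 7: C  (read c: A→C)

The earliest repeat is at step j = 1: N is in A, which it already visited at step i = 0.
Pumping length from the standard proof: p = 3 (the number of states). The repeated state found above gives |xy| = j ≤ 3 and |y| = j − i ≥ 1.

A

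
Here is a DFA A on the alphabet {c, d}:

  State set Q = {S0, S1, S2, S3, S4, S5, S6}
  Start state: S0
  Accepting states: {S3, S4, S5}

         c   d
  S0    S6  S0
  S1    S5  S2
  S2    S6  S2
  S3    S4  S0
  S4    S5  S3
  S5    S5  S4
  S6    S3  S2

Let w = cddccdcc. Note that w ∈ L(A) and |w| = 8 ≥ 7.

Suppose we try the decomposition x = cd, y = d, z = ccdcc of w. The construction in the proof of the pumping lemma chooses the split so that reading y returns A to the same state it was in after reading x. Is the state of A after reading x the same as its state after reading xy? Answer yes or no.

Run of A on the first 3 characters of w = c d d:
  step 0: S0  (start)
  step 1: S6  (read c: S0→S6)
  step 2: S2  (read d: S6→S2)
  step 3: S2  (read d: S2→S2)

After x (step 2): S2. After xy (step 3): S2.
They match, so y = d drives A around a cycle from S2 back to itself; pumping y any number of times keeps A in S2 before reading z, and xyⁱz ∈ L(A) for every i ≥ 0.

yes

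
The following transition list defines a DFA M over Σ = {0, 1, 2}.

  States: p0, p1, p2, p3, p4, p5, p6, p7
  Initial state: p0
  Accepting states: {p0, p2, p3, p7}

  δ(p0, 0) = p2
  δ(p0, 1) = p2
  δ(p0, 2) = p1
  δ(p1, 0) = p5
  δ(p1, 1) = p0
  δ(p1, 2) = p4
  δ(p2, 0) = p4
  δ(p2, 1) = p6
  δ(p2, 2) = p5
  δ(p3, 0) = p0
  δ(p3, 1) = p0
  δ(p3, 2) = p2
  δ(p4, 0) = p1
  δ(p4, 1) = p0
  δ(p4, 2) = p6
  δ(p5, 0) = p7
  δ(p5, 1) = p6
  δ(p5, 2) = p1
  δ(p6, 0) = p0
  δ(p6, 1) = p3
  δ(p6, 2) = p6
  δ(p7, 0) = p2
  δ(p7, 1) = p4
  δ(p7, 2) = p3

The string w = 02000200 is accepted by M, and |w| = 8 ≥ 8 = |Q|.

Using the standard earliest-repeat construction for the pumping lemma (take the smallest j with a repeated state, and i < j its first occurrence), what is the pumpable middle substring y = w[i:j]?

State sequence: p0 -0-> p2 -2-> p5 -0-> p7 -0-> p2 -0-> p4 -2-> p6 -0-> p0 -0-> p2
First repeat at step 4: p2 was already visited.

So i = 1, j = 4, giving x = w[0:1] = 0, y = w[1:4] = 200, z = w[4:8] = 0200.
Check: |xy| = 4 ≤ 8 and |y| = 3 ≥ 1. Reading y takes M from p2 back to p2, so every xyⁱz is accepted.
Since M has 8 states, any run of length ≥ 8 visits 8+1 states, so by pigeonhole some state repeats within the first 8 steps — that repeat gives the pumpable loop.

200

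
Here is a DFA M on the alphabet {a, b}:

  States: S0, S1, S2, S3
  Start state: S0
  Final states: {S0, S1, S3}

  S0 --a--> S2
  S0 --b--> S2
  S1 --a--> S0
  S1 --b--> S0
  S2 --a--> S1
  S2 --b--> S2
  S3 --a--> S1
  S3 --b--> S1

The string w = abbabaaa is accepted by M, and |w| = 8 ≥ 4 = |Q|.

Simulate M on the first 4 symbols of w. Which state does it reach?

S1

Run of M on the first 4 characters of w = a b b a:
  step 0: S0  (start)
  step 1: S2  (read a: S0→S2)
  step 2: S2  (read b: S2→S2)
  step 3: S2  (read b: S2→S2)
  step 4: S1  (read a: S2→S1)

After reading 4 characters, M is in state S1.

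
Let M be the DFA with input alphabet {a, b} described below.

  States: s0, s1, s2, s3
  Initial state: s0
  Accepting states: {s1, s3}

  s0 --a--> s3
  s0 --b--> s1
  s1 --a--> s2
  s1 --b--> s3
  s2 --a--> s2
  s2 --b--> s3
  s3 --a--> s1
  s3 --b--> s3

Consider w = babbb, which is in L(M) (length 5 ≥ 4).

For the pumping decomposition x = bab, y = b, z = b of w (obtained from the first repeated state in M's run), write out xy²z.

xy^2z = bab·b·b·b = babbbb.
Reading y = b takes M from s3 back to s3, so after x·y·y the machine is still in s3, and z then leads to the accepting state s3. Hence babbbb ∈ L(M).

babbbb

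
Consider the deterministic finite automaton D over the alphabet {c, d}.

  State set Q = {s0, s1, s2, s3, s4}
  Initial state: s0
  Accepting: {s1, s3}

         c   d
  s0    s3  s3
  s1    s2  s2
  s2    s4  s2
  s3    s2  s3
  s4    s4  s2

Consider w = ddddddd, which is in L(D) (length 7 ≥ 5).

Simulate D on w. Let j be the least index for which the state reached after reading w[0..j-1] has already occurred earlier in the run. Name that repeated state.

s3

Run of D on w = d d d d d d d:
  step 0: s0  (start)
  step 1: s3  (read d: s0→s3)
  step 2: s3  (read d: s3→s3)   ← first repeat (s3 seen earlier)
  step 3: s3  (read d: s3→s3)
  step 4: s3  (read d: s3→s3)
  step 5: s3  (read d: s3→s3)
  step 6: s3  (read d: s3→s3)
  step 7: s3  (read d: s3→s3)

The earliest repeat is at step j = 2: D is in s3, which it already visited at step i = 1.
Since D has 5 states, any run of length ≥ 5 visits 5+1 states, so by pigeonhole some state repeats within the first 5 steps — that repeat gives the pumpable loop.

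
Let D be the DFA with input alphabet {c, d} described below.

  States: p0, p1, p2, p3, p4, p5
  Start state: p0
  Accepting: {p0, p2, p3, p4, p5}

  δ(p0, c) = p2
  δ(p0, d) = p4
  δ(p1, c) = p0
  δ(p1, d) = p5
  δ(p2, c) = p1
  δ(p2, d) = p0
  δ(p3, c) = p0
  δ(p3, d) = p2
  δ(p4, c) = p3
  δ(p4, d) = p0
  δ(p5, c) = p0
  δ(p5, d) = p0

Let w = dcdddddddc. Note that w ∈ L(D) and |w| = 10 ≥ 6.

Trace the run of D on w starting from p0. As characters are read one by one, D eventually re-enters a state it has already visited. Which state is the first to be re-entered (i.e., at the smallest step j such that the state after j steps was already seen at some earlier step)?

State sequence: p0 -d-> p4 -c-> p3 -d-> p2 -d-> p0 -d-> p4 -d-> p0 -d-> p4 -d-> p0 -d-> p4 -c-> p3
First repeat at step 4: p0 was already visited.

The earliest repeat is at step j = 4: D is in p0, which it already visited at step i = 0.
Since D has 6 states, any run of length ≥ 6 visits 6+1 states, so by pigeonhole some state repeats within the first 6 steps — that repeat gives the pumpable loop.

p0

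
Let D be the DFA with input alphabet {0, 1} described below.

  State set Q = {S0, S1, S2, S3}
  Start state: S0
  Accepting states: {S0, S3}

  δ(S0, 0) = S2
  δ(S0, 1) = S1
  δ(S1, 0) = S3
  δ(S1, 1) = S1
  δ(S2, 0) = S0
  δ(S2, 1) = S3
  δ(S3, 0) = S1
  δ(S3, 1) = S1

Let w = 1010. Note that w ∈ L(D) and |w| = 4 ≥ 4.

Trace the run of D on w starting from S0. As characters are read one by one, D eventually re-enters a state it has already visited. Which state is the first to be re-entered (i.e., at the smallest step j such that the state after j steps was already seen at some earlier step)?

S1

Run of D on w = 1 0 1 0:
  step 0: S0  (start)
  step 1: S1  (read 1: S0→S1)
  step 2: S3  (read 0: S1→S3)
  step 3: S1  (read 1: S3→S1)   ← first repeat (S1 seen earlier)
  step 4: S3  (read 0: S1→S3)

The earliest repeat is at step j = 3: D is in S1, which it already visited at step i = 1.
With |Q| = 4, pigeonhole forces a state repeat no later than step 4; the substring read between the first and second visits to that state can be pumped.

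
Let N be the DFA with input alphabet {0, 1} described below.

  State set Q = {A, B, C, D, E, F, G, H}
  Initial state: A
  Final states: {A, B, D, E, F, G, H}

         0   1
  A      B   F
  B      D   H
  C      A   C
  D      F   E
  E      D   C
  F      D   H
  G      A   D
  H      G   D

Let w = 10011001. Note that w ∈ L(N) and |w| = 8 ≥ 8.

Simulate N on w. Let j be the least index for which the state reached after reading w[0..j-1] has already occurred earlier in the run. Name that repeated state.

F

Run of N on w = 1 0 0 1 1 0 0 1:
  step 0: A  (start)
  step 1: F  (read 1: A→F)
  step 2: D  (read 0: F→D)
  step 3: F  (read 0: D→F)   ← first repeat (F seen earlier)
  step 4: H  (read 1: F→H)
  step 5: D  (read 1: H→D)
  step 6: F  (read 0: D→F)
  step 7: D  (read 0: F→D)
  step 8: E  (read 1: D→E)

The earliest repeat is at step j = 3: N is in F, which it already visited at step i = 1.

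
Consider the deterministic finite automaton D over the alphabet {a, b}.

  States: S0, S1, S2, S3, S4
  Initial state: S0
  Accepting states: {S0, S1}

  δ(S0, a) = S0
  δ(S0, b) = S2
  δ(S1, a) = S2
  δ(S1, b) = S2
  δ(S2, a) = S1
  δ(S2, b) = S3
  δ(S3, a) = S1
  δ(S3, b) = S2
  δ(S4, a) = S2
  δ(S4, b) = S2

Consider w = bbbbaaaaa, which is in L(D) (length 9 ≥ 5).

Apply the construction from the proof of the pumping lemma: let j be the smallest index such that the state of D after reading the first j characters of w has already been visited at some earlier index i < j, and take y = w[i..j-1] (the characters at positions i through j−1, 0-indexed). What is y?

bb

Run of D on w = b b b b a a a a a:
  step 0: S0  (start)
  step 1: S2  (read b: S0→S2)
  step 2: S3  (read b: S2→S3)
  step 3: S2  (read b: S3→S2)   ← first repeat (S2 seen earlier)
  step 4: S3  (read b: S2→S3)
  step 5: S1  (read a: S3→S1)
  step 6: S2  (read a: S1→S2)
  step 7: S1  (read a: S2→S1)
  step 8: S2  (read a: S1→S2)
  step 9: S1  (read a: S2→S1)

So i = 1, j = 3, giving x = w[0:1] = b, y = w[1:3] = bb, z = w[3:9] = baaaaa.
Check: |xy| = 3 ≤ 5 and |y| = 2 ≥ 1. Reading y takes D from S2 back to S2, so every xyⁱz is accepted.
Since D has 5 states, any run of length ≥ 5 visits 5+1 states, so by pigeonhole some state repeats within the first 5 steps — that repeat gives the pumpable loop.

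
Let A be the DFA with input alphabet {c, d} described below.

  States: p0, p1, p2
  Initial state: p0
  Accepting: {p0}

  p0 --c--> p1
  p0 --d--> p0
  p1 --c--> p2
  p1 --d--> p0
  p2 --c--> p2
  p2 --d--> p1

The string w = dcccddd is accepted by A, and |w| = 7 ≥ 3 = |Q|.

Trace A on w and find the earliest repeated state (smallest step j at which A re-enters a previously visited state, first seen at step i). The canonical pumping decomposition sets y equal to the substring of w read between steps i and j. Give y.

Run of A on w = d c c c d d d:
  step 0: p0  (start)
  step 1: p0  (read d: p0→p0)   ← first repeat (p0 seen earlier)
  step 2: p1  (read c: p0→p1)
  step 3: p2  (read c: p1→p2)
  step 4: p2  (read c: p2→p2)
  step 5: p1  (read d: p2→p1)
  step 6: p0  (read d: p1→p0)
  step 7: p0  (read d: p0→p0)

So i = 0, j = 1, giving x = w[0:0] = ε, y = w[0:1] = d, z = w[1:7] = cccddd.
Check: |xy| = 1 ≤ 3 and |y| = 1 ≥ 1. Reading y takes A from p0 back to p0, so every xyⁱz is accepted.
Since A has 3 states, any run of length ≥ 3 visits 3+1 states, so by pigeonhole some state repeats within the first 3 steps — that repeat gives the pumpable loop.

d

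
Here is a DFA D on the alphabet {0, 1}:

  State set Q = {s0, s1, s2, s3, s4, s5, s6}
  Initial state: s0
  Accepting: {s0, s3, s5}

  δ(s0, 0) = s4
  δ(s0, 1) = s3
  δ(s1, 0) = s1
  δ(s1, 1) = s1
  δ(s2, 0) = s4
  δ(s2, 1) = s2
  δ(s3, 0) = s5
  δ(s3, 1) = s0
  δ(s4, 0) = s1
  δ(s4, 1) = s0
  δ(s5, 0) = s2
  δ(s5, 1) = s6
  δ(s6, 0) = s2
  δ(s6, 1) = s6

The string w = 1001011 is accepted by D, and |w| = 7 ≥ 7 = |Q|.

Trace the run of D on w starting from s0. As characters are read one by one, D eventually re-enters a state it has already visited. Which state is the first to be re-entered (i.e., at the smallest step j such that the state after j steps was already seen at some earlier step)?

State sequence: s0 -1-> s3 -0-> s5 -0-> s2 -1-> s2 -0-> s4 -1-> s0 -1-> s3
First repeat at step 4: s2 was already visited.

The earliest repeat is at step j = 4: D is in s2, which it already visited at step i = 3.

s2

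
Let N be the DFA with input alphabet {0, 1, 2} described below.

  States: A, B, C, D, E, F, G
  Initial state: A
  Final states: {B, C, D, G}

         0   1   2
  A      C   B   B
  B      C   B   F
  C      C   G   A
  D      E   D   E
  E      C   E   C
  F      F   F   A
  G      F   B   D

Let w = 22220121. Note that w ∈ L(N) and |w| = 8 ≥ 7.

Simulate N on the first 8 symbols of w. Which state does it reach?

D

State sequence: A -2-> B -2-> F -2-> A -2-> B -0-> C -1-> G -2-> D -1-> D

After reading 8 characters, N is in state D.
(This kind of state-tracing is the core of the pumping-lemma construction: with 7 states, pigeonhole forces a repeat within the first 7 steps.)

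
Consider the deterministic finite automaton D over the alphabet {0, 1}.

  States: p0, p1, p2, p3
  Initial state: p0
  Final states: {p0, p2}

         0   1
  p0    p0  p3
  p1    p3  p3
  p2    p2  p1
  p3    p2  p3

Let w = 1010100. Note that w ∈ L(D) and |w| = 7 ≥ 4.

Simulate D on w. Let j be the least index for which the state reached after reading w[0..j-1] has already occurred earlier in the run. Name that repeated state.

p3

State sequence: p0 -1-> p3 -0-> p2 -1-> p1 -0-> p3 -1-> p3 -0-> p2 -0-> p2
First repeat at step 4: p3 was already visited.

The earliest repeat is at step j = 4: D is in p3, which it already visited at step i = 1.
With |Q| = 4, pigeonhole forces a state repeat no later than step 4; the substring read between the first and second visits to that state can be pumped.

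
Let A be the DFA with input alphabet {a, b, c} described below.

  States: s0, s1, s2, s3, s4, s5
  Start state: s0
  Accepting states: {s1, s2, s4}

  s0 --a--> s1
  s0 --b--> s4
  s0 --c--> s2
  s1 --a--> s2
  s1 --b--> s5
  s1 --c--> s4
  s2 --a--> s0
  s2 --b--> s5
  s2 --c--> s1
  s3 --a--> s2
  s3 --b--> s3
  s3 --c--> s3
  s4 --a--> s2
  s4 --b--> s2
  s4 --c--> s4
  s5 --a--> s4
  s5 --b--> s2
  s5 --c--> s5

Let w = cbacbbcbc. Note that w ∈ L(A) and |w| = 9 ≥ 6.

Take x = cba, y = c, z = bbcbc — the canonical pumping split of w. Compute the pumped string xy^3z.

xy^3z = cba·c·c·c·bbcbc = cbacccbbcbc.
Reading y = c takes A from s4 back to s4, so after x·y·y·y the machine is still in s4, and z then leads to the accepting state s1. Hence cbacccbbcbc ∈ L(A).

cbacccbbcbc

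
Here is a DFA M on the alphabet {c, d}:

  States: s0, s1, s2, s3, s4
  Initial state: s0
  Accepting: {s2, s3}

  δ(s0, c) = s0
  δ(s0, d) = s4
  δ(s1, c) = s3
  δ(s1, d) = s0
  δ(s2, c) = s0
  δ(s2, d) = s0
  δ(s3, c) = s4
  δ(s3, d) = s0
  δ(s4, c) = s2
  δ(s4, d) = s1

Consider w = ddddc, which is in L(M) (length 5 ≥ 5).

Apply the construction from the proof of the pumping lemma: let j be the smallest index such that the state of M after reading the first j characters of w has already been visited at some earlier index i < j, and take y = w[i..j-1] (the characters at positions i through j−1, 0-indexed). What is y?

State sequence: s0 -d-> s4 -d-> s1 -d-> s0 -d-> s4 -c-> s2
First repeat at step 3: s0 was already visited.

So i = 0, j = 3, giving x = w[0:0] = ε, y = w[0:3] = ddd, z = w[3:5] = dc.
Check: |xy| = 3 ≤ 5 and |y| = 3 ≥ 1. Reading y takes M from s0 back to s0, so every xyⁱz is accepted.

ddd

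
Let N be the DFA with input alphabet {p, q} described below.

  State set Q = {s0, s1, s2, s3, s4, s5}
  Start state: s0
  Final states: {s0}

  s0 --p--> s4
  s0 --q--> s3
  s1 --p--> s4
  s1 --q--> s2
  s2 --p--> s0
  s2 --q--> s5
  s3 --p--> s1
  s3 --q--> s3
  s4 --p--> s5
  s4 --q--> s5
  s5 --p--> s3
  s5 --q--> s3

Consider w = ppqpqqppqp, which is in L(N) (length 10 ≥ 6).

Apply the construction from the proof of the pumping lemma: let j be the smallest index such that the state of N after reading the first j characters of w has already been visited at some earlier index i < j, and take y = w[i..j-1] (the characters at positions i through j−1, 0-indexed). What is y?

State sequence: s0 -p-> s4 -p-> s5 -q-> s3 -p-> s1 -q-> s2 -q-> s5 -p-> s3 -p-> s1 -q-> s2 -p-> s0
First repeat at step 6: s5 was already visited.

So i = 2, j = 6, giving x = w[0:2] = pp, y = w[2:6] = qpqq, z = w[6:10] = ppqp.
Check: |xy| = 6 ≤ 6 and |y| = 4 ≥ 1. Reading y takes N from s5 back to s5, so every xyⁱz is accepted.
The DFA has 6 states, so the proof of the pumping lemma guarantees a repeated state among the first 6+1 visited; the segment between the two visits is the pumpable y.

qpqq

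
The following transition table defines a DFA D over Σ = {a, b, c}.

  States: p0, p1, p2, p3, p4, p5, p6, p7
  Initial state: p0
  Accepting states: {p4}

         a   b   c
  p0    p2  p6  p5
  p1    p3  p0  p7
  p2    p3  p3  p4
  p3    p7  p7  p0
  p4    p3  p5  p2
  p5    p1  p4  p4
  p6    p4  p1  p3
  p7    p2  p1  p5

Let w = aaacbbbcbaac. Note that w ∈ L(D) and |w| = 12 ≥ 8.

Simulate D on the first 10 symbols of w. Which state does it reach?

p7

State sequence: p0 -a-> p2 -a-> p3 -a-> p7 -c-> p5 -b-> p4 -b-> p5 -b-> p4 -c-> p2 -b-> p3 -a-> p7

After reading 10 characters, D is in state p7.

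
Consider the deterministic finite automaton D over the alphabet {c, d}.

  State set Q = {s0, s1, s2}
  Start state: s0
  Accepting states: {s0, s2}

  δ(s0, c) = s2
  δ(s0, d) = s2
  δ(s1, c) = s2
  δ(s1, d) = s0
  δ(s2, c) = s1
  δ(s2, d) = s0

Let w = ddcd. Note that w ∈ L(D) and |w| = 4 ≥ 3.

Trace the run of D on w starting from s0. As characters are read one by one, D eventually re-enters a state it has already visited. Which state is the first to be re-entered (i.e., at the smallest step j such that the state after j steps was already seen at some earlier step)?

Run of D on w = d d c d:
  step 0: s0  (start)
  step 1: s2  (read d: s0→s2)
  step 2: s0  (read d: s2→s0)   ← first repeat (s0 seen earlier)
  step 3: s2  (read c: s0→s2)
  step 4: s0  (read d: s2→s0)

The earliest repeat is at step j = 2: D is in s0, which it already visited at step i = 0.
The DFA has 3 states, so the proof of the pumping lemma guarantees a repeated state among the first 3+1 visited; the segment between the two visits is the pumpable y.

s0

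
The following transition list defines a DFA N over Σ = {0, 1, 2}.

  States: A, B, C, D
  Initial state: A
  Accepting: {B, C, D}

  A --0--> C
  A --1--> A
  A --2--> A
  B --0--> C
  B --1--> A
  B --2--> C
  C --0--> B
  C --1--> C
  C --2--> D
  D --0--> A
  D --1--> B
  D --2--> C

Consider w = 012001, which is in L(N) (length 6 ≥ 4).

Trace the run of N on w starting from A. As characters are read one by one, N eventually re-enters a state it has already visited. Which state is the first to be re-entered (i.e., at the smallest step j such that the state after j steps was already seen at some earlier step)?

C

Run of N on w = 0 1 2 0 0 1:
  step 0: A  (start)
  step 1: C  (read 0: A→C)
  step 2: C  (read 1: C→C)   ← first repeat (C seen earlier)
  step 3: D  (read 2: C→D)
  step 4: A  (read 0: D→A)
  step 5: C  (read 0: A→C)
  step 6: C  (read 1: C→C)

The earliest repeat is at step j = 2: N is in C, which it already visited at step i = 1.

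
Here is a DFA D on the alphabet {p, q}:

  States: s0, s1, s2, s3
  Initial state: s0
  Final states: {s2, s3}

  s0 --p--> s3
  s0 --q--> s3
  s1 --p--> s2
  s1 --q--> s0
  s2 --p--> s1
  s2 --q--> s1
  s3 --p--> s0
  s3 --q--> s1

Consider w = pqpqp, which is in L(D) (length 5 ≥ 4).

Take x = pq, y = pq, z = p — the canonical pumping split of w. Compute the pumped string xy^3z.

pqpqpqpqp

xy^3z = pq·pq·pq·pq·p = pqpqpqpqp.
Reading y = pq takes D from s1 back to s1, so after x·y·y·y the machine is still in s1, and z then leads to the accepting state s2. Hence pqpqpqpqp ∈ L(D).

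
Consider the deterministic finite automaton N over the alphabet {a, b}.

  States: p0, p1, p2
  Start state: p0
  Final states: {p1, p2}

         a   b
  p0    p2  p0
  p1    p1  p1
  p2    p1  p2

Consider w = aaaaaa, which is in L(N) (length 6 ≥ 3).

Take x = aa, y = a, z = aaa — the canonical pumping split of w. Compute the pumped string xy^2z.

aaaaaaa

xy^2z = aa·a·a·aaa = aaaaaaa.
Reading y = a takes N from p1 back to p1, so after x·y·y the machine is still in p1, and z then leads to the accepting state p1. Hence aaaaaaa ∈ L(N).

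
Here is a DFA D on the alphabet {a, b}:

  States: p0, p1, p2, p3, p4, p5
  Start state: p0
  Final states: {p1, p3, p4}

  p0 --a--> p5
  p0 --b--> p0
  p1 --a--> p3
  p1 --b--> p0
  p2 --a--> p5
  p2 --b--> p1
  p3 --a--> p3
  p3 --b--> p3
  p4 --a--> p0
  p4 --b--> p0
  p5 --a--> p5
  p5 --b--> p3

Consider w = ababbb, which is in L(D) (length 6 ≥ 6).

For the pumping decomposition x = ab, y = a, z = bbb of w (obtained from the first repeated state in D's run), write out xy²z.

xy^2z = ab·a·a·bbb = abaabbb.
Reading y = a takes D from p3 back to p3, so after x·y·y the machine is still in p3, and z then leads to the accepting state p3. Hence abaabbb ∈ L(D).

abaabbb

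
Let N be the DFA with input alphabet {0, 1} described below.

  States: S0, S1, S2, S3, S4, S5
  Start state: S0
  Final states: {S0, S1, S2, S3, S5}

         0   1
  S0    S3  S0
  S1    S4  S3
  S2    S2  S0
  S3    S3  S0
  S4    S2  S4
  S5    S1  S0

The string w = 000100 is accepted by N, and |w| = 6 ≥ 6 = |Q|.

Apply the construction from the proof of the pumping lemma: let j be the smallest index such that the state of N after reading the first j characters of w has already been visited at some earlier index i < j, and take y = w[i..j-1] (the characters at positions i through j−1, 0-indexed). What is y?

0

Run of N on w = 0 0 0 1 0 0:
  step 0: S0  (start)
  step 1: S3  (read 0: S0→S3)
  step 2: S3  (read 0: S3→S3)   ← first repeat (S3 seen earlier)
  step 3: S3  (read 0: S3→S3)
  step 4: S0  (read 1: S3→S0)
  step 5: S3  (read 0: S0→S3)
  step 6: S3  (read 0: S3→S3)

So i = 1, j = 2, giving x = w[0:1] = 0, y = w[1:2] = 0, z = w[2:6] = 0100.
Check: |xy| = 2 ≤ 6 and |y| = 1 ≥ 1. Reading y takes N from S3 back to S3, so every xyⁱz is accepted.
The DFA has 6 states, so the proof of the pumping lemma guarantees a repeated state among the first 6+1 visited; the segment between the two visits is the pumpable y.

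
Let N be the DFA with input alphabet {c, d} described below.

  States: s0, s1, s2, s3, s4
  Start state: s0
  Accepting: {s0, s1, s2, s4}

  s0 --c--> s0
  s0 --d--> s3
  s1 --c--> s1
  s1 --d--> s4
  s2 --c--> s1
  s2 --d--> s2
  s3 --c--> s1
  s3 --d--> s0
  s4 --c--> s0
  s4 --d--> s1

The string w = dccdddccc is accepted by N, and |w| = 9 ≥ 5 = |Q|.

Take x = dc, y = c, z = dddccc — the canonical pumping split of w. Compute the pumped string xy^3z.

xy^3z = dc·c·c·c·dddccc = dccccdddccc.
Reading y = c takes N from s1 back to s1, so after x·y·y·y the machine is still in s1, and z then leads to the accepting state s0. Hence dccccdddccc ∈ L(N).

dccccdddccc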